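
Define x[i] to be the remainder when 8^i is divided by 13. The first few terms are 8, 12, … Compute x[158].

12

We have x[1] = 8, x[2] = 12, x[3] = 5, x[4] = 1, x[5] = 8.
The sequence repeats with period 4.
(158 - 1) mod 4 = 1, so x[158] = x[2] = 12.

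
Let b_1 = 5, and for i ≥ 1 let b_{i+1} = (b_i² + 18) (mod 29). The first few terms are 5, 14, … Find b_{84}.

Computing terms: b_1 = 5,  b_2 = 14,  b_3 = 11,  b_4 = 23,  b_5 = 25,  b_6 = 5.
Since b_6 = b_1 = 5, the sequence is periodic with period 5.
(84 - 1) mod 5 = 3, so b_{84} = b_4 = 23.

23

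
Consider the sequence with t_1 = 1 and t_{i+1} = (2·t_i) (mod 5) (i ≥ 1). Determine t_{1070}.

2

Listing terms: t_1 = 1, t_2 = 2, t_3 = 4, t_4 = 3, t_5 = 1.
The sequence repeats with period 4.
(1070 - 1) mod 4 = 1, so t_{1070} = t_2 = 2.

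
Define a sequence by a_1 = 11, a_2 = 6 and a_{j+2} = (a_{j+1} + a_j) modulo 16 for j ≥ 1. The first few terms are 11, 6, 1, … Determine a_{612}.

3

We have a_1 = 11; a_2 = 6; a_3 = 1; a_4 = 7; a_5 = 8; a_6 = 15; a_7 = 7; a_8 = 6; a_9 = 13; a_{10} = 3; a_{11} = 0; a_{12} = 3; a_{13} = 3; a_{14} = 6; a_{15} = 9; a_{16} = 15; a_{17} = 8; a_{18} = 7; a_{19} = 15; a_{20} = 6; a_{21} = 5; a_{22} = 11; a_{23} = 0; a_{24} = 11; a_{25} = 11; a_{26} = 6.
Since (a_{25}, a_{26}) = (a_1, a_2) = (11, 6) (two consecutive terms determine the rest), the sequence is periodic with period 24.
(612 - 1) mod 24 = 11, so a_{612} = a_{12} = 3.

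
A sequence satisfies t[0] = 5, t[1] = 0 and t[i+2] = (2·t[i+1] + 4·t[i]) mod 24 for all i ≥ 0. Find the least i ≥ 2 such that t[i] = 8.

t[0] = 5; t[1] = 0; t[2] = 20; t[3] = 16; t[4] = 16; t[5] = 0; t[6] = 16; t[7] = 8; t[8] = 8; t[9] = 0; t[10] = 8; t[11] = 16; t[12] = 16.
Since (t[11], t[12]) = (t[3], t[4]) = (16, 16) (two consecutive terms determine the rest), the sequence is eventually periodic: after a pre-period of length 3 it cycles with period 8.
The value 8 first appears (with i ≥ 2) at t[7].

7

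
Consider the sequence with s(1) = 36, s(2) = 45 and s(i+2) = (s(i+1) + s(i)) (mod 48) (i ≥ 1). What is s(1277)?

We have s(1) = 36, s(2) = 45, s(3) = 33, s(4) = 30, s(5) = 15, s(6) = 45, s(7) = 12, s(8) = 9, s(9) = 21, s(10) = 30, s(11) = 3, s(12) = 33, s(13) = 36, s(14) = 21, s(15) = 9, s(16) = 30, s(17) = 39, s(18) = 21, s(19) = 12, s(20) = 33, s(21) = 45, s(22) = 30, s(23) = 27, s(24) = 9, s(25) = 36, s(26) = 45.
Since (s(25), s(26)) = (s(1), s(2)) = (36, 45) (two consecutive terms determine the rest), the sequence is periodic with period 24.
(1277 - 1) mod 24 = 4, so s(1277) = s(5) = 15.

15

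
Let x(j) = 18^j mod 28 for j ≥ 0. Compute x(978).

Listing terms: x(0) = 1, x(1) = 18, x(2) = 16, x(3) = 8, x(4) = 4, x(5) = 16.
Since x(5) = x(2) = 16, the sequence is eventually periodic: after a pre-period of length 2 it cycles with period 3.
For j ≥ 2, x(j) depends only on (j - 2) mod 3. (978 - 2) mod 3 = 1, so x(978) = x(3) = 8.

8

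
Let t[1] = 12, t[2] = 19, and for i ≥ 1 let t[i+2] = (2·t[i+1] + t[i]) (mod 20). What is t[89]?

Computing terms: t[1] = 12, t[2] = 19, t[3] = 10, t[4] = 19, t[5] = 8, t[6] = 15, t[7] = 18, t[8] = 11, t[9] = 0, t[10] = 11, t[11] = 2, t[12] = 15, t[13] = 12, t[14] = 19.
The sequence repeats with period 12.
(89 - 1) mod 12 = 4, so t[89] = t[5] = 8.

8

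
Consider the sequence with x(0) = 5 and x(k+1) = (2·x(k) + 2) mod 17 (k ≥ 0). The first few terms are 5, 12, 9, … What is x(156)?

8

Computing terms: x(0) = 5,  x(1) = 12,  x(2) = 9,  x(3) = 3,  x(4) = 8,  x(5) = 1,  x(6) = 4,  x(7) = 10,  x(8) = 5.
The sequence repeats with period 8.
(156 - 0) mod 8 = 4, so x(156) = x(4) = 8.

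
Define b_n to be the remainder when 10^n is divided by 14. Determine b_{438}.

8

Computing terms: b_0 = 1, b_1 = 10, b_2 = 2, b_3 = 6, b_4 = 4, b_5 = 12, b_6 = 8, b_7 = 10.
Since b_7 = b_1 = 10, the sequence is eventually periodic: after a pre-period of length 1 it cycles with period 6.
For n ≥ 1, b_n depends only on (n - 1) mod 6. (438 - 1) mod 6 = 5, so b_{438} = b_6 = 8.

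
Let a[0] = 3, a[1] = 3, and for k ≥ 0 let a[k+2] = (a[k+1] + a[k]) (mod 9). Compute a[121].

a[0] = 3,  a[1] = 3,  a[2] = 6,  a[3] = 0,  a[4] = 6,  a[5] = 6,  a[6] = 3,  a[7] = 0,  a[8] = 3,  a[9] = 3.
Since (a[8], a[9]) = (a[0], a[1]) = (3, 3) (two consecutive terms determine the rest), the sequence is periodic with period 8.
(121 - 0) mod 8 = 1, so a[121] = a[1] = 3.

3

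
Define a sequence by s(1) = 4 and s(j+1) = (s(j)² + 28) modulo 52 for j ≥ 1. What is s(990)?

Listing terms: s(1) = 4; s(2) = 44; s(3) = 40; s(4) = 16; s(5) = 24; s(6) = 32; s(7) = 12; s(8) = 16.
Since s(8) = s(4) = 16, the sequence is eventually periodic: after a pre-period of length 3 it cycles with period 4.
For j ≥ 4, s(j) depends only on (j - 4) mod 4. (990 - 4) mod 4 = 2, so s(990) = s(6) = 32.

32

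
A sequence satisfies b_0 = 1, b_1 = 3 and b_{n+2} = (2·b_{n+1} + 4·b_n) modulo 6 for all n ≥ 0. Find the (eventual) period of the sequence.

8

We have b_0 = 1, b_1 = 3, b_2 = 4, b_3 = 2, b_4 = 2, b_5 = 0, b_6 = 2, b_7 = 4, b_8 = 4, b_9 = 0, b_{10} = 4, b_{11} = 2.
Since (b_{10}, b_{11}) = (b_2, b_3) = (4, 2) (two consecutive terms determine the rest), the sequence is eventually periodic: after a pre-period of length 2 it cycles with period 8.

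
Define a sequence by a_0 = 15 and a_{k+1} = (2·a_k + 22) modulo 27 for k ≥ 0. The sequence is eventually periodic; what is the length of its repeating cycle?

Computing terms: a_0 = 15; a_1 = 25; a_2 = 18; a_3 = 4; a_4 = 3; a_5 = 1; a_6 = 24; a_7 = 16; a_8 = 0; a_9 = 22; a_{10} = 12; a_{11} = 19; a_{12} = 6; a_{13} = 7; a_{14} = 9; a_{15} = 13; a_{16} = 21; a_{17} = 10; a_{18} = 15.
Since a_{18} = a_0 = 15, the sequence is periodic with period 18.

18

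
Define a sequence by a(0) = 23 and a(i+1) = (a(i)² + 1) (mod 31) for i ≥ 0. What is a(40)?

3

a(0) = 23; a(1) = 3; a(2) = 10; a(3) = 8; a(4) = 3.
Since a(4) = a(1) = 3, the sequence is eventually periodic: after a pre-period of length 1 it cycles with period 3.
For i ≥ 1, a(i) depends only on (i - 1) mod 3. (40 - 1) mod 3 = 0, so a(40) = a(1) = 3.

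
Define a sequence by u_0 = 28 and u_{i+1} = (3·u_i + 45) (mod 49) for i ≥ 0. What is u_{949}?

Listing terms: u_0 = 28,  u_1 = 31,  u_2 = 40,  u_3 = 18,  u_4 = 1,  u_5 = 48,  u_6 = 42,  u_7 = 24,  u_8 = 19,  u_9 = 4,  u_{10} = 8,  u_{11} = 20,  u_{12} = 7,  u_{13} = 17,  u_{14} = 47,  u_{15} = 39,  u_{16} = 15,  u_{17} = 41,  u_{18} = 21,  u_{19} = 10,  u_{20} = 26,  u_{21} = 25,  u_{22} = 22,  u_{23} = 13,  u_{24} = 35,  u_{25} = 3,  u_{26} = 5,  u_{27} = 11,  u_{28} = 29,  u_{29} = 34,  u_{30} = 0,  u_{31} = 45,  u_{32} = 33,  u_{33} = 46,  u_{34} = 36,  u_{35} = 6,  u_{36} = 14,  u_{37} = 38,  u_{38} = 12,  u_{39} = 32,  u_{40} = 43,  u_{41} = 27,  u_{42} = 28.
Since u_{42} = u_0 = 28, the sequence is periodic with period 42.
(949 - 0) mod 42 = 25, so u_{949} = u_{25} = 3.

3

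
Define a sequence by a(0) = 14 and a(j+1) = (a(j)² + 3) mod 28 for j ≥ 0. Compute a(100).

24

a(0) = 14,  a(1) = 3,  a(2) = 12,  a(3) = 7,  a(4) = 24,  a(5) = 19,  a(6) = 0,  a(7) = 3.
Since a(7) = a(1) = 3, the sequence is eventually periodic: after a pre-period of length 1 it cycles with period 6.
For j ≥ 1, a(j) depends only on (j - 1) mod 6. (100 - 1) mod 6 = 3, so a(100) = a(4) = 24.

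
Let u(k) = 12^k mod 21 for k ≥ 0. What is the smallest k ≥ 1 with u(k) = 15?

We have u(0) = 1,  u(1) = 12,  u(2) = 18,  u(3) = 6,  u(4) = 9,  u(5) = 3,  u(6) = 15,  u(7) = 12.
Since u(7) = u(1) = 12, the sequence is eventually periodic: after a pre-period of length 1 it cycles with period 6.
The value 15 first appears (with k ≥ 1) at u(6).

6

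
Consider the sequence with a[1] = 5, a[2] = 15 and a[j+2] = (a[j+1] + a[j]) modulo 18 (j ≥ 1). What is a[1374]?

We have a[1] = 5, a[2] = 15, a[3] = 2, a[4] = 17, a[5] = 1, a[6] = 0, a[7] = 1, a[8] = 1, a[9] = 2, a[10] = 3, a[11] = 5, a[12] = 8, a[13] = 13, a[14] = 3, a[15] = 16, a[16] = 1, a[17] = 17, a[18] = 0, a[19] = 17, a[20] = 17, a[21] = 16, a[22] = 15, a[23] = 13, a[24] = 10, a[25] = 5, a[26] = 15.
Since (a[25], a[26]) = (a[1], a[2]) = (5, 15) (two consecutive terms determine the rest), the sequence is periodic with period 24.
So a[1374] = a[1 + ((1374-1) mod 24)] = a[6] = 0.

0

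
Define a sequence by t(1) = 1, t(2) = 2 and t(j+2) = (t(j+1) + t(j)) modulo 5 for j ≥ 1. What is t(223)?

Listing terms: t(1) = 1,  t(2) = 2,  t(3) = 3,  t(4) = 0,  t(5) = 3,  t(6) = 3,  t(7) = 1,  t(8) = 4,  t(9) = 0,  t(10) = 4,  t(11) = 4,  t(12) = 3,  t(13) = 2,  t(14) = 0,  t(15) = 2,  t(16) = 2,  t(17) = 4,  t(18) = 1,  t(19) = 0,  t(20) = 1,  t(21) = 1,  t(22) = 2.
Since (t(21), t(22)) = (t(1), t(2)) = (1, 2) (two consecutive terms determine the rest), the sequence is periodic with period 20.
So t(223) = t(1 + ((223-1) mod 20)) = t(3) = 3.

3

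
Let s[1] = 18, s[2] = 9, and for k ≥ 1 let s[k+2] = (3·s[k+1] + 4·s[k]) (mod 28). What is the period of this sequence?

We have s[1] = 18, s[2] = 9, s[3] = 15, s[4] = 25, s[5] = 23, s[6] = 1, s[7] = 11, s[8] = 9, s[9] = 15.
Since (s[8], s[9]) = (s[2], s[3]) = (9, 15) (two consecutive terms determine the rest), the sequence is eventually periodic: after a pre-period of length 1 it cycles with period 6.

6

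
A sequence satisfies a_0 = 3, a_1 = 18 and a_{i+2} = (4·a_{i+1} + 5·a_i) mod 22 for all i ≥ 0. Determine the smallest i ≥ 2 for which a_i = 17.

6

a_0 = 3; a_1 = 18; a_2 = 21; a_3 = 20; a_4 = 9; a_5 = 4; a_6 = 17; a_7 = 0; a_8 = 19; a_9 = 10; a_{10} = 3; a_{11} = 18.
Since (a_{10}, a_{11}) = (a_0, a_1) = (3, 18) (two consecutive terms determine the rest), the sequence is periodic with period 10.
The value 17 first appears (with i ≥ 2) at a_6.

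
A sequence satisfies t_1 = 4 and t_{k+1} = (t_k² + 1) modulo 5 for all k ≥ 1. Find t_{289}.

1

Listing terms: t_1 = 4; t_2 = 2; t_3 = 0; t_4 = 1; t_5 = 2.
Since t_5 = t_2 = 2, the sequence is eventually periodic: after a pre-period of length 1 it cycles with period 3.
For k ≥ 2, t_k depends only on (k - 2) mod 3. (289 - 2) mod 3 = 2, so t_{289} = t_4 = 1.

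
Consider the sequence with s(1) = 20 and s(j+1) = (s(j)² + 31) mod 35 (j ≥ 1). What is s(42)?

12

We have s(1) = 20, s(2) = 11, s(3) = 12, s(4) = 0, s(5) = 31, s(6) = 12.
Since s(6) = s(3) = 12, the sequence is eventually periodic: after a pre-period of length 2 it cycles with period 3.
For j ≥ 3, s(j) depends only on (j - 3) mod 3. (42 - 3) mod 3 = 0, so s(42) = s(3) = 12.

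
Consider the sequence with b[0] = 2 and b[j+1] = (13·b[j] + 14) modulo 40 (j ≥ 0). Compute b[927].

b[0] = 2; b[1] = 0; b[2] = 14; b[3] = 36; b[4] = 2.
The sequence repeats with period 4.
(927 - 0) mod 4 = 3, so b[927] = b[3] = 36.

36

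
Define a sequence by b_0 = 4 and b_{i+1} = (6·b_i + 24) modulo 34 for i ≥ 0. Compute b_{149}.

16

We have b_0 = 4; b_1 = 14; b_2 = 6; b_3 = 26; b_4 = 10; b_5 = 16; b_6 = 18; b_7 = 30; b_8 = 0; b_9 = 24; b_{10} = 32; b_{11} = 12; b_{12} = 28; b_{13} = 22; b_{14} = 20; b_{15} = 8; b_{16} = 4.
The sequence repeats with period 16.
So b_{149} = b_{0 + ((149-0) mod 16)} = b_5 = 16.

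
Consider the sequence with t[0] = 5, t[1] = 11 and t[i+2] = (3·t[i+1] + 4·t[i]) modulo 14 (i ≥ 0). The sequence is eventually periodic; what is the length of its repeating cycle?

Computing terms: t[0] = 5; t[1] = 11; t[2] = 11; t[3] = 7; t[4] = 9; t[5] = 13; t[6] = 5; t[7] = 11.
Since (t[6], t[7]) = (t[0], t[1]) = (5, 11) (two consecutive terms determine the rest), the sequence is periodic with period 6.

6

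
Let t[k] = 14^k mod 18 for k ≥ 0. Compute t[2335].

14

Listing terms: t[0] = 1; t[1] = 14; t[2] = 16; t[3] = 8; t[4] = 4; t[5] = 2; t[6] = 10; t[7] = 14.
Since t[7] = t[1] = 14, the sequence is eventually periodic: after a pre-period of length 1 it cycles with period 6.
For k ≥ 1, t[k] depends only on (k - 1) mod 6. (2335 - 1) mod 6 = 0, so t[2335] = t[1] = 14.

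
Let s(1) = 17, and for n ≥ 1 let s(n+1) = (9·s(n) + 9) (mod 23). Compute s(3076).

Listing terms: s(1) = 17; s(2) = 1; s(3) = 18; s(4) = 10; s(5) = 7; s(6) = 3; s(7) = 13; s(8) = 11; s(9) = 16; s(10) = 15; s(11) = 6; s(12) = 17.
Since s(12) = s(1) = 17, the sequence is periodic with period 11.
So s(3076) = s(1 + ((3076-1) mod 11)) = s(7) = 13.

13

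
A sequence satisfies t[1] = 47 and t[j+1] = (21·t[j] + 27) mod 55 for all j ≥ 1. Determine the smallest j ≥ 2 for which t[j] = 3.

9

Computing terms: t[1] = 47, t[2] = 24, t[3] = 36, t[4] = 13, t[5] = 25, t[6] = 2, t[7] = 14, t[8] = 46, t[9] = 3, t[10] = 35, t[11] = 47.
Since t[11] = t[1] = 47, the sequence is periodic with period 10.
The value 3 first appears (with j ≥ 2) at t[9].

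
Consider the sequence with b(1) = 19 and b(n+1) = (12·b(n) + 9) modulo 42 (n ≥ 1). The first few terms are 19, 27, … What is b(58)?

Listing terms: b(1) = 19,  b(2) = 27,  b(3) = 39,  b(4) = 15,  b(5) = 21,  b(6) = 9,  b(7) = 33,  b(8) = 27.
Since b(8) = b(2) = 27, the sequence is eventually periodic: after a pre-period of length 1 it cycles with period 6.
For n ≥ 2, b(n) depends only on (n - 2) mod 6. (58 - 2) mod 6 = 2, so b(58) = b(4) = 15.

15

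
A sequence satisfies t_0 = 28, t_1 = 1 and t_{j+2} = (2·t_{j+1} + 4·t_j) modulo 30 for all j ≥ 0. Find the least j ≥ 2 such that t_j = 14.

7

We have t_0 = 28,  t_1 = 1,  t_2 = 24,  t_3 = 22,  t_4 = 20,  t_5 = 8,  t_6 = 6,  t_7 = 14,  t_8 = 22,  t_9 = 10,  t_{10} = 18,  t_{11} = 16,  t_{12} = 14,  t_{13} = 2,  t_{14} = 0,  t_{15} = 8,  t_{16} = 16,  t_{17} = 4,  t_{18} = 12,  t_{19} = 10,  t_{20} = 8,  t_{21} = 26,  t_{22} = 24,  t_{23} = 2,  t_{24} = 10,  t_{25} = 28,  t_{26} = 6,  t_{27} = 4,  t_{28} = 2,  t_{29} = 20,  t_{30} = 18,  t_{31} = 26,  t_{32} = 4,  t_{33} = 22,  t_{34} = 0,  t_{35} = 28,  t_{36} = 26,  t_{37} = 14,  t_{38} = 12,  t_{39} = 20,  t_{40} = 28,  t_{41} = 16,  t_{42} = 24,  t_{43} = 22.
Since (t_{42}, t_{43}) = (t_2, t_3) = (24, 22) (two consecutive terms determine the rest), the sequence is eventually periodic: after a pre-period of length 2 it cycles with period 40.
The value 14 first appears (with j ≥ 2) at t_7.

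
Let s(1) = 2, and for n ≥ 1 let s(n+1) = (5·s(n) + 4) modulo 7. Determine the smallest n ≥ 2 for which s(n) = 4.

s(1) = 2, s(2) = 0, s(3) = 4, s(4) = 3, s(5) = 5, s(6) = 1, s(7) = 2.
Since s(7) = s(1) = 2, the sequence is periodic with period 6.
The value 4 first appears (with n ≥ 2) at s(3).

3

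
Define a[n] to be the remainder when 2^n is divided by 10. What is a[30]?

4

Listing terms: a[1] = 2; a[2] = 4; a[3] = 8; a[4] = 6; a[5] = 2.
The sequence repeats with period 4.
(30 - 1) mod 4 = 1, so a[30] = a[2] = 4.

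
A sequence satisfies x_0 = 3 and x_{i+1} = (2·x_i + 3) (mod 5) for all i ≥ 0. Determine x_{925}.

We have x_0 = 3,  x_1 = 4,  x_2 = 1,  x_3 = 0,  x_4 = 3.
Since x_4 = x_0 = 3, the sequence is periodic with period 4.
So x_{925} = x_{0 + ((925-0) mod 4)} = x_1 = 4.

4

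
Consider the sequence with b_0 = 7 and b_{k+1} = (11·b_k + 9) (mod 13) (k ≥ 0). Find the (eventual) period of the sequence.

12

We have b_0 = 7,  b_1 = 8,  b_2 = 6,  b_3 = 10,  b_4 = 2,  b_5 = 5,  b_6 = 12,  b_7 = 11,  b_8 = 0,  b_9 = 9,  b_{10} = 4,  b_{11} = 1,  b_{12} = 7.
The sequence repeats with period 12.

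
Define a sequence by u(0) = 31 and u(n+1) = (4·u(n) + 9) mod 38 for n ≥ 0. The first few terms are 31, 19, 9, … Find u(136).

19

u(0) = 31,  u(1) = 19,  u(2) = 9,  u(3) = 7,  u(4) = 37,  u(5) = 5,  u(6) = 29,  u(7) = 11,  u(8) = 15,  u(9) = 31.
The sequence repeats with period 9.
(136 - 0) mod 9 = 1, so u(136) = u(1) = 19.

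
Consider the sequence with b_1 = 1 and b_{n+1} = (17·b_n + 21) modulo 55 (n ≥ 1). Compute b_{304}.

30

Listing terms: b_1 = 1; b_2 = 38; b_3 = 7; b_4 = 30; b_5 = 36; b_6 = 28; b_7 = 2; b_8 = 0; b_9 = 21; b_{10} = 48; b_{11} = 12; b_{12} = 5; b_{13} = 51; b_{14} = 8; b_{15} = 47; b_{16} = 50; b_{17} = 46; b_{18} = 33; b_{19} = 32; b_{20} = 15; b_{21} = 1.
Since b_{21} = b_1 = 1, the sequence is periodic with period 20.
(304 - 1) mod 20 = 3, so b_{304} = b_4 = 30.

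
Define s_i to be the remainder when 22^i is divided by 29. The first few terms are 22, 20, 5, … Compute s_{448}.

s_1 = 22; s_2 = 20; s_3 = 5; s_4 = 23; s_5 = 13; s_6 = 25; s_7 = 28; s_8 = 7; s_9 = 9; s_{10} = 24; s_{11} = 6; s_{12} = 16; s_{13} = 4; s_{14} = 1; s_{15} = 22.
The sequence repeats with period 14.
(448 - 1) mod 14 = 13, so s_{448} = s_{14} = 1.

1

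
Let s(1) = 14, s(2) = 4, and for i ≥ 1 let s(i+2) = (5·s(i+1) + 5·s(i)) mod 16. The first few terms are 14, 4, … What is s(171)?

10

We have s(1) = 14; s(2) = 4; s(3) = 10; s(4) = 6; s(5) = 0; s(6) = 14; s(7) = 6; s(8) = 4; s(9) = 2; s(10) = 14; s(11) = 0; s(12) = 6; s(13) = 14; s(14) = 4.
The sequence repeats with period 12.
So s(171) = s(1 + ((171-1) mod 12)) = s(3) = 10.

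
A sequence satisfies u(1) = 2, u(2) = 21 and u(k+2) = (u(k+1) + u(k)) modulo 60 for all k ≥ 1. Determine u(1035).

u(1) = 2, u(2) = 21, u(3) = 23, u(4) = 44, u(5) = 7, u(6) = 51, u(7) = 58, u(8) = 49, u(9) = 47, u(10) = 36, u(11) = 23, u(12) = 59, u(13) = 22, u(14) = 21, u(15) = 43, u(16) = 4, u(17) = 47, u(18) = 51, u(19) = 38, u(20) = 29, u(21) = 7, u(22) = 36, u(23) = 43, u(24) = 19, u(25) = 2, u(26) = 21.
The sequence repeats with period 24.
So u(1035) = u(1 + ((1035-1) mod 24)) = u(3) = 23.

23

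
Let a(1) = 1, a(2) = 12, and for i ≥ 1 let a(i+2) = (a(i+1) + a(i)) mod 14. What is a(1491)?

13

We have a(1) = 1, a(2) = 12, a(3) = 13, a(4) = 11, a(5) = 10, a(6) = 7, a(7) = 3, a(8) = 10, a(9) = 13, a(10) = 9, a(11) = 8, a(12) = 3, a(13) = 11, a(14) = 0, a(15) = 11, a(16) = 11, a(17) = 8, a(18) = 5, a(19) = 13, a(20) = 4, a(21) = 3, a(22) = 7, a(23) = 10, a(24) = 3, a(25) = 13, a(26) = 2, a(27) = 1, a(28) = 3, a(29) = 4, a(30) = 7, a(31) = 11, a(32) = 4, a(33) = 1, a(34) = 5, a(35) = 6, a(36) = 11, a(37) = 3, a(38) = 0, a(39) = 3, a(40) = 3, a(41) = 6, a(42) = 9, a(43) = 1, a(44) = 10, a(45) = 11, a(46) = 7, a(47) = 4, a(48) = 11, a(49) = 1, a(50) = 12.
The sequence repeats with period 48.
(1491 - 1) mod 48 = 2, so a(1491) = a(3) = 13.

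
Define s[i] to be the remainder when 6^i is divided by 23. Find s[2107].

Computing terms: s[0] = 1, s[1] = 6, s[2] = 13, s[3] = 9, s[4] = 8, s[5] = 2, s[6] = 12, s[7] = 3, s[8] = 18, s[9] = 16, s[10] = 4, s[11] = 1.
The sequence repeats with period 11.
(2107 - 0) mod 11 = 6, so s[2107] = s[6] = 12.

12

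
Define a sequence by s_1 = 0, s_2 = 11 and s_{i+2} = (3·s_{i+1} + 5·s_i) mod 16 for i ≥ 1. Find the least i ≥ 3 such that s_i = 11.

Listing terms: s_1 = 0; s_2 = 11; s_3 = 1; s_4 = 10; s_5 = 3; s_6 = 11; s_7 = 0; s_8 = 7; s_9 = 5; s_{10} = 2; s_{11} = 15; s_{12} = 7; s_{13} = 0; s_{14} = 3; s_{15} = 9; s_{16} = 10; s_{17} = 11; s_{18} = 3; s_{19} = 0; s_{20} = 15; s_{21} = 13; s_{22} = 2; s_{23} = 7; s_{24} = 15; s_{25} = 0; s_{26} = 11.
Since (s_{25}, s_{26}) = (s_1, s_2) = (0, 11) (two consecutive terms determine the rest), the sequence is periodic with period 24.
The value 11 first appears (with i ≥ 3) at s_6.

6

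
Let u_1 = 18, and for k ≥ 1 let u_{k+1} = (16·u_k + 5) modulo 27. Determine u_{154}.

0

Computing terms: u_1 = 18; u_2 = 23; u_3 = 22; u_4 = 6; u_5 = 20; u_6 = 1; u_7 = 21; u_8 = 17; u_9 = 7; u_{10} = 9; u_{11} = 14; u_{12} = 13; u_{13} = 24; u_{14} = 11; u_{15} = 19; u_{16} = 12; u_{17} = 8; u_{18} = 25; u_{19} = 0; u_{20} = 5; u_{21} = 4; u_{22} = 15; u_{23} = 2; u_{24} = 10; u_{25} = 3; u_{26} = 26; u_{27} = 16; u_{28} = 18.
The sequence repeats with period 27.
(154 - 1) mod 27 = 18, so u_{154} = u_{19} = 0.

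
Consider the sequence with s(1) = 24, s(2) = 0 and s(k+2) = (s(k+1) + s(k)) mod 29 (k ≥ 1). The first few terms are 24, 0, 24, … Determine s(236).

15

Listing terms: s(1) = 24, s(2) = 0, s(3) = 24, s(4) = 24, s(5) = 19, s(6) = 14, s(7) = 4, s(8) = 18, s(9) = 22, s(10) = 11, s(11) = 4, s(12) = 15, s(13) = 19, s(14) = 5, s(15) = 24, s(16) = 0.
Since (s(15), s(16)) = (s(1), s(2)) = (24, 0) (two consecutive terms determine the rest), the sequence is periodic with period 14.
So s(236) = s(1 + ((236-1) mod 14)) = s(12) = 15.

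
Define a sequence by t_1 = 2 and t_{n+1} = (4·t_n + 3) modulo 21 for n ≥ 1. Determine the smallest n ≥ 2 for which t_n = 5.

We have t_1 = 2, t_2 = 11, t_3 = 5, t_4 = 2.
Since t_4 = t_1 = 2, the sequence is periodic with period 3.
The value 5 first appears (with n ≥ 2) at t_3.

3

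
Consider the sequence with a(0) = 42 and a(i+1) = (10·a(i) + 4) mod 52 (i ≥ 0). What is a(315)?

We have a(0) = 42, a(1) = 8, a(2) = 32, a(3) = 12, a(4) = 20, a(5) = 48, a(6) = 16, a(7) = 8.
Since a(7) = a(1) = 8, the sequence is eventually periodic: after a pre-period of length 1 it cycles with period 6.
For i ≥ 1, a(i) depends only on (i - 1) mod 6. (315 - 1) mod 6 = 2, so a(315) = a(3) = 12.

12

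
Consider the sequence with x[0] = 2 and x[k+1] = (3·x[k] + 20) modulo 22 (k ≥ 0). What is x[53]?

6

Computing terms: x[0] = 2,  x[1] = 4,  x[2] = 10,  x[3] = 6,  x[4] = 16,  x[5] = 2.
Since x[5] = x[0] = 2, the sequence is periodic with period 5.
(53 - 0) mod 5 = 3, so x[53] = x[3] = 6.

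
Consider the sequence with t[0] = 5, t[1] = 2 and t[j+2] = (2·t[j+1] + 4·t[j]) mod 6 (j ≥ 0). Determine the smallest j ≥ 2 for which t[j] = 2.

Computing terms: t[0] = 5, t[1] = 2, t[2] = 0, t[3] = 2, t[4] = 4, t[5] = 4, t[6] = 0, t[7] = 4, t[8] = 2, t[9] = 2, t[10] = 0.
Since (t[9], t[10]) = (t[1], t[2]) = (2, 0) (two consecutive terms determine the rest), the sequence is eventually periodic: after a pre-period of length 1 it cycles with period 8.
The value 2 first appears (with j ≥ 2) at t[3].

3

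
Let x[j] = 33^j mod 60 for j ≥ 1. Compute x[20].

We have x[1] = 33; x[2] = 9; x[3] = 57; x[4] = 21; x[5] = 33.
Since x[5] = x[1] = 33, the sequence is periodic with period 4.
(20 - 1) mod 4 = 3, so x[20] = x[4] = 21.

21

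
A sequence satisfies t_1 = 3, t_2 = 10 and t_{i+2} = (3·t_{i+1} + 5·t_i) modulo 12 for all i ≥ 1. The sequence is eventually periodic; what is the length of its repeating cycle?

12

Computing terms: t_1 = 3,  t_2 = 10,  t_3 = 9,  t_4 = 5,  t_5 = 0,  t_6 = 1,  t_7 = 3,  t_8 = 2,  t_9 = 9,  t_{10} = 1,  t_{11} = 0,  t_{12} = 5,  t_{13} = 3,  t_{14} = 10.
The sequence repeats with period 12.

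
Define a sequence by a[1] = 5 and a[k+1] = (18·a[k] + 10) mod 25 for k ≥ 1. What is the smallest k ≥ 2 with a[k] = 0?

a[1] = 5, a[2] = 0, a[3] = 10, a[4] = 15, a[5] = 5.
Since a[5] = a[1] = 5, the sequence is periodic with period 4.
The value 0 first appears (with k ≥ 2) at a[2].

2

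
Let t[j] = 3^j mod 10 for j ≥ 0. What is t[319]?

Listing terms: t[0] = 1,  t[1] = 3,  t[2] = 9,  t[3] = 7,  t[4] = 1.
The sequence repeats with period 4.
So t[319] = t[0 + ((319-0) mod 4)] = t[3] = 7.

7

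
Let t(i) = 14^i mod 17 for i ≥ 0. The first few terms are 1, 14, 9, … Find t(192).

1

Computing terms: t(0) = 1; t(1) = 14; t(2) = 9; t(3) = 7; t(4) = 13; t(5) = 12; t(6) = 15; t(7) = 6; t(8) = 16; t(9) = 3; t(10) = 8; t(11) = 10; t(12) = 4; t(13) = 5; t(14) = 2; t(15) = 11; t(16) = 1.
The sequence repeats with period 16.
(192 - 0) mod 16 = 0, so t(192) = t(0) = 1.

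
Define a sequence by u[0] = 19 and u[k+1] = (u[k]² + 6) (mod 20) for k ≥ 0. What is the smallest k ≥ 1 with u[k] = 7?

Listing terms: u[0] = 19, u[1] = 7, u[2] = 15, u[3] = 11, u[4] = 7.
Since u[4] = u[1] = 7, the sequence is eventually periodic: after a pre-period of length 1 it cycles with period 3.
The value 7 first appears (with k ≥ 1) at u[1].

1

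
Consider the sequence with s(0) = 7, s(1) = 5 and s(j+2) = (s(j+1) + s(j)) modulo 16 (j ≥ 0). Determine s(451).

1

Computing terms: s(0) = 7; s(1) = 5; s(2) = 12; s(3) = 1; s(4) = 13; s(5) = 14; s(6) = 11; s(7) = 9; s(8) = 4; s(9) = 13; s(10) = 1; s(11) = 14; s(12) = 15; s(13) = 13; s(14) = 12; s(15) = 9; s(16) = 5; s(17) = 14; s(18) = 3; s(19) = 1; s(20) = 4; s(21) = 5; s(22) = 9; s(23) = 14; s(24) = 7; s(25) = 5.
Since (s(24), s(25)) = (s(0), s(1)) = (7, 5) (two consecutive terms determine the rest), the sequence is periodic with period 24.
So s(451) = s(0 + ((451-0) mod 24)) = s(19) = 1.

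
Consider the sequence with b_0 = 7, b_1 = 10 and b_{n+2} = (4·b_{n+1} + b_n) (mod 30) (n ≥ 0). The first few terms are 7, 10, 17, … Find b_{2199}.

Listing terms: b_0 = 7; b_1 = 10; b_2 = 17; b_3 = 18; b_4 = 29; b_5 = 14; b_6 = 25; b_7 = 24; b_8 = 1; b_9 = 28; b_{10} = 23; b_{11} = 0; b_{12} = 23; b_{13} = 2; b_{14} = 1; b_{15} = 6; b_{16} = 25; b_{17} = 16; b_{18} = 29; b_{19} = 12; b_{20} = 17; b_{21} = 20; b_{22} = 7; b_{23} = 18; b_{24} = 19; b_{25} = 4; b_{26} = 5; b_{27} = 24; b_{28} = 11; b_{29} = 8; b_{30} = 13; b_{31} = 0; b_{32} = 13; b_{33} = 22; b_{34} = 11; b_{35} = 6; b_{36} = 5; b_{37} = 26; b_{38} = 19; b_{39} = 12; b_{40} = 7; b_{41} = 10.
The sequence repeats with period 40.
(2199 - 0) mod 40 = 39, so b_{2199} = b_{39} = 12.

12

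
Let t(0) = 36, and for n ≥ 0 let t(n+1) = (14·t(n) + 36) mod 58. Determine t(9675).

Listing terms: t(0) = 36, t(1) = 18, t(2) = 56, t(3) = 8, t(4) = 32, t(5) = 20, t(6) = 26, t(7) = 52, t(8) = 10, t(9) = 2, t(10) = 6, t(11) = 4, t(12) = 34, t(13) = 48, t(14) = 12, t(15) = 30, t(16) = 50, t(17) = 40, t(18) = 16, t(19) = 28, t(20) = 22, t(21) = 54, t(22) = 38, t(23) = 46, t(24) = 42, t(25) = 44, t(26) = 14, t(27) = 0, t(28) = 36.
The sequence repeats with period 28.
(9675 - 0) mod 28 = 15, so t(9675) = t(15) = 30.

30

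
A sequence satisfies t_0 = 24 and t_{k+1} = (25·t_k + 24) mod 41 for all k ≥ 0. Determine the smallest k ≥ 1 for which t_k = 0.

We have t_0 = 24, t_1 = 9, t_2 = 3, t_3 = 17, t_4 = 39, t_5 = 15, t_6 = 30, t_7 = 36, t_8 = 22, t_9 = 0, t_{10} = 24.
The sequence repeats with period 10.
The value 0 first appears (with k ≥ 1) at t_9.

9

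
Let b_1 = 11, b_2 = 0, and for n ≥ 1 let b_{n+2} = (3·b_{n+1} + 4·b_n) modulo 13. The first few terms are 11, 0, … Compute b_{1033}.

11

Listing terms: b_1 = 11; b_2 = 0; b_3 = 5; b_4 = 2; b_5 = 0; b_6 = 8; b_7 = 11; b_8 = 0.
Since (b_7, b_8) = (b_1, b_2) = (11, 0) (two consecutive terms determine the rest), the sequence is periodic with period 6.
(1033 - 1) mod 6 = 0, so b_{1033} = b_1 = 11.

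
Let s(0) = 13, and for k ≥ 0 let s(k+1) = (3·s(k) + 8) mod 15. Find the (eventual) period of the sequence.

Computing terms: s(0) = 13,  s(1) = 2,  s(2) = 14,  s(3) = 5,  s(4) = 8,  s(5) = 2.
Since s(5) = s(1) = 2, the sequence is eventually periodic: after a pre-period of length 1 it cycles with period 4.

4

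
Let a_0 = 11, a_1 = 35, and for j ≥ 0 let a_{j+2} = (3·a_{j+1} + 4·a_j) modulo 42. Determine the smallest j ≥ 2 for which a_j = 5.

4

Computing terms: a_0 = 11; a_1 = 35; a_2 = 23; a_3 = 41; a_4 = 5; a_5 = 11; a_6 = 11; a_7 = 35.
Since (a_6, a_7) = (a_0, a_1) = (11, 35) (two consecutive terms determine the rest), the sequence is periodic with period 6.
The value 5 first appears (with j ≥ 2) at a_4.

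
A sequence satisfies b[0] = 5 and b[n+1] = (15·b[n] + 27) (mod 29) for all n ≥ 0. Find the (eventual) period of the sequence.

Listing terms: b[0] = 5, b[1] = 15, b[2] = 20, b[3] = 8, b[4] = 2, b[5] = 28, b[6] = 12, b[7] = 4, b[8] = 0, b[9] = 27, b[10] = 26, b[11] = 11, b[12] = 18, b[13] = 7, b[14] = 16, b[15] = 6, b[16] = 1, b[17] = 13, b[18] = 19, b[19] = 22, b[20] = 9, b[21] = 17, b[22] = 21, b[23] = 23, b[24] = 24, b[25] = 10, b[26] = 3, b[27] = 14, b[28] = 5.
Since b[28] = b[0] = 5, the sequence is periodic with period 28.

28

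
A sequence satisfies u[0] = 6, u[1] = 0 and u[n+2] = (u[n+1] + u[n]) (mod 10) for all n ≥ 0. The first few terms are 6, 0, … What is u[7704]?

We have u[0] = 6, u[1] = 0, u[2] = 6, u[3] = 6, u[4] = 2, u[5] = 8, u[6] = 0, u[7] = 8, u[8] = 8, u[9] = 6, u[10] = 4, u[11] = 0, u[12] = 4, u[13] = 4, u[14] = 8, u[15] = 2, u[16] = 0, u[17] = 2, u[18] = 2, u[19] = 4, u[20] = 6, u[21] = 0.
Since (u[20], u[21]) = (u[0], u[1]) = (6, 0) (two consecutive terms determine the rest), the sequence is periodic with period 20.
So u[7704] = u[0 + ((7704-0) mod 20)] = u[4] = 2.

2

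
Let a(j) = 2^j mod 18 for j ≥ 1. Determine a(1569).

Computing terms: a(1) = 2, a(2) = 4, a(3) = 8, a(4) = 16, a(5) = 14, a(6) = 10, a(7) = 2.
The sequence repeats with period 6.
So a(1569) = a(1 + ((1569-1) mod 6)) = a(3) = 8.

8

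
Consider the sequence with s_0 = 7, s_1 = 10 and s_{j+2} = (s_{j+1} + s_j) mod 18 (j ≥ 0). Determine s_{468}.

11

s_0 = 7, s_1 = 10, s_2 = 17, s_3 = 9, s_4 = 8, s_5 = 17, s_6 = 7, s_7 = 6, s_8 = 13, s_9 = 1, s_{10} = 14, s_{11} = 15, s_{12} = 11, s_{13} = 8, s_{14} = 1, s_{15} = 9, s_{16} = 10, s_{17} = 1, s_{18} = 11, s_{19} = 12, s_{20} = 5, s_{21} = 17, s_{22} = 4, s_{23} = 3, s_{24} = 7, s_{25} = 10.
The sequence repeats with period 24.
(468 - 0) mod 24 = 12, so s_{468} = s_{12} = 11.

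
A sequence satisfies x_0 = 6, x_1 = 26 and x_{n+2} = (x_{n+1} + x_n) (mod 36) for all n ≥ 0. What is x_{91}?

10

Computing terms: x_0 = 6,  x_1 = 26,  x_2 = 32,  x_3 = 22,  x_4 = 18,  x_5 = 4,  x_6 = 22,  x_7 = 26,  x_8 = 12,  x_9 = 2,  x_{10} = 14,  x_{11} = 16,  x_{12} = 30,  x_{13} = 10,  x_{14} = 4,  x_{15} = 14,  x_{16} = 18,  x_{17} = 32,  x_{18} = 14,  x_{19} = 10,  x_{20} = 24,  x_{21} = 34,  x_{22} = 22,  x_{23} = 20,  x_{24} = 6,  x_{25} = 26.
The sequence repeats with period 24.
So x_{91} = x_{0 + ((91-0) mod 24)} = x_{19} = 10.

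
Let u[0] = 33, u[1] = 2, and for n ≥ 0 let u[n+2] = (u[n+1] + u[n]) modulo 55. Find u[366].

Listing terms: u[0] = 33; u[1] = 2; u[2] = 35; u[3] = 37; u[4] = 17; u[5] = 54; u[6] = 16; u[7] = 15; u[8] = 31; u[9] = 46; u[10] = 22; u[11] = 13; u[12] = 35; u[13] = 48; u[14] = 28; u[15] = 21; u[16] = 49; u[17] = 15; u[18] = 9; u[19] = 24; u[20] = 33; u[21] = 2.
The sequence repeats with period 20.
So u[366] = u[0 + ((366-0) mod 20)] = u[6] = 16.

16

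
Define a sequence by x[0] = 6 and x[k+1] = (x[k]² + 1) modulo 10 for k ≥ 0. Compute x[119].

x[0] = 6; x[1] = 7; x[2] = 0; x[3] = 1; x[4] = 2; x[5] = 5; x[6] = 6.
Since x[6] = x[0] = 6, the sequence is periodic with period 6.
So x[119] = x[0 + ((119-0) mod 6)] = x[5] = 5.

5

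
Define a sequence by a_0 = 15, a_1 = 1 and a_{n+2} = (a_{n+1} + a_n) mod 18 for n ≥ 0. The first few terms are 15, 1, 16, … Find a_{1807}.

7

We have a_0 = 15, a_1 = 1, a_2 = 16, a_3 = 17, a_4 = 15, a_5 = 14, a_6 = 11, a_7 = 7, a_8 = 0, a_9 = 7, a_{10} = 7, a_{11} = 14, a_{12} = 3, a_{13} = 17, a_{14} = 2, a_{15} = 1, a_{16} = 3, a_{17} = 4, a_{18} = 7, a_{19} = 11, a_{20} = 0, a_{21} = 11, a_{22} = 11, a_{23} = 4, a_{24} = 15, a_{25} = 1.
Since (a_{24}, a_{25}) = (a_0, a_1) = (15, 1) (two consecutive terms determine the rest), the sequence is periodic with period 24.
(1807 - 0) mod 24 = 7, so a_{1807} = a_7 = 7.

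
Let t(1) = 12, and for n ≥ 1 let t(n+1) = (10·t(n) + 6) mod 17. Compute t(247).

Computing terms: t(1) = 12; t(2) = 7; t(3) = 8; t(4) = 1; t(5) = 16; t(6) = 13; t(7) = 0; t(8) = 6; t(9) = 15; t(10) = 3; t(11) = 2; t(12) = 9; t(13) = 11; t(14) = 14; t(15) = 10; t(16) = 4; t(17) = 12.
The sequence repeats with period 16.
(247 - 1) mod 16 = 6, so t(247) = t(7) = 0.

0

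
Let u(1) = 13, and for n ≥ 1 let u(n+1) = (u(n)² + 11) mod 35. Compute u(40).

We have u(1) = 13; u(2) = 5; u(3) = 1; u(4) = 12; u(5) = 15; u(6) = 26; u(7) = 22; u(8) = 5.
Since u(8) = u(2) = 5, the sequence is eventually periodic: after a pre-period of length 1 it cycles with period 6.
For n ≥ 2, u(n) depends only on (n - 2) mod 6. (40 - 2) mod 6 = 2, so u(40) = u(4) = 12.

12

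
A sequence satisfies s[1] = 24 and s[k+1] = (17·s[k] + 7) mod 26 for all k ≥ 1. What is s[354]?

Listing terms: s[1] = 24, s[2] = 25, s[3] = 16, s[4] = 19, s[5] = 18, s[6] = 1, s[7] = 24.
Since s[7] = s[1] = 24, the sequence is periodic with period 6.
(354 - 1) mod 6 = 5, so s[354] = s[6] = 1.

1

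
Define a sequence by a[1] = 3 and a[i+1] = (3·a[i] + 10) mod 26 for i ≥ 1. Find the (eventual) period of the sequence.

We have a[1] = 3, a[2] = 19, a[3] = 15, a[4] = 3.
Since a[4] = a[1] = 3, the sequence is periodic with period 3.

3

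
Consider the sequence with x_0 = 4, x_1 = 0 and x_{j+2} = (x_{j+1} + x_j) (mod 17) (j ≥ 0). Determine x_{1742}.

14

We have x_0 = 4; x_1 = 0; x_2 = 4; x_3 = 4; x_4 = 8; x_5 = 12; x_6 = 3; x_7 = 15; x_8 = 1; x_9 = 16; x_{10} = 0; x_{11} = 16; x_{12} = 16; x_{13} = 15; x_{14} = 14; x_{15} = 12; x_{16} = 9; x_{17} = 4; x_{18} = 13; x_{19} = 0; x_{20} = 13; x_{21} = 13; x_{22} = 9; x_{23} = 5; x_{24} = 14; x_{25} = 2; x_{26} = 16; x_{27} = 1; x_{28} = 0; x_{29} = 1; x_{30} = 1; x_{31} = 2; x_{32} = 3; x_{33} = 5; x_{34} = 8; x_{35} = 13; x_{36} = 4; x_{37} = 0.
The sequence repeats with period 36.
(1742 - 0) mod 36 = 14, so x_{1742} = x_{14} = 14.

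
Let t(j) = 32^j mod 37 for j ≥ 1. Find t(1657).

32

Computing terms: t(1) = 32; t(2) = 25; t(3) = 23; t(4) = 33; t(5) = 20; t(6) = 11; t(7) = 19; t(8) = 16; t(9) = 31; t(10) = 30; t(11) = 35; t(12) = 10; t(13) = 24; t(14) = 28; t(15) = 8; t(16) = 34; t(17) = 15; t(18) = 36; t(19) = 5; t(20) = 12; t(21) = 14; t(22) = 4; t(23) = 17; t(24) = 26; t(25) = 18; t(26) = 21; t(27) = 6; t(28) = 7; t(29) = 2; t(30) = 27; t(31) = 13; t(32) = 9; t(33) = 29; t(34) = 3; t(35) = 22; t(36) = 1; t(37) = 32.
The sequence repeats with period 36.
So t(1657) = t(1 + ((1657-1) mod 36)) = t(1) = 32.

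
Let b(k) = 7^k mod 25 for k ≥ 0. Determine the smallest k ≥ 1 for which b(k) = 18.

We have b(0) = 1, b(1) = 7, b(2) = 24, b(3) = 18, b(4) = 1.
Since b(4) = b(0) = 1, the sequence is periodic with period 4.
The value 18 first appears (with k ≥ 1) at b(3).

3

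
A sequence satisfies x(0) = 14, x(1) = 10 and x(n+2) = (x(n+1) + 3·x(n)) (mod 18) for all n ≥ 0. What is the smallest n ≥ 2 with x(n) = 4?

4

x(0) = 14, x(1) = 10, x(2) = 16, x(3) = 10, x(4) = 4, x(5) = 16, x(6) = 10.
Since (x(5), x(6)) = (x(2), x(3)) = (16, 10) (two consecutive terms determine the rest), the sequence is eventually periodic: after a pre-period of length 2 it cycles with period 3.
The value 4 first appears (with n ≥ 2) at x(4).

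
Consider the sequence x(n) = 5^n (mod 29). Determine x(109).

Computing terms: x(1) = 5,  x(2) = 25,  x(3) = 9,  x(4) = 16,  x(5) = 22,  x(6) = 23,  x(7) = 28,  x(8) = 24,  x(9) = 4,  x(10) = 20,  x(11) = 13,  x(12) = 7,  x(13) = 6,  x(14) = 1,  x(15) = 5.
Since x(15) = x(1) = 5, the sequence is periodic with period 14.
(109 - 1) mod 14 = 10, so x(109) = x(11) = 13.

13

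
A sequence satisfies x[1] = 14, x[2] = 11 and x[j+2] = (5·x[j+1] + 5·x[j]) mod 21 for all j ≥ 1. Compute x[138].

2

Listing terms: x[1] = 14,  x[2] = 11,  x[3] = 20,  x[4] = 8,  x[5] = 14,  x[6] = 5,  x[7] = 11,  x[8] = 17,  x[9] = 14,  x[10] = 8,  x[11] = 5,  x[12] = 2,  x[13] = 14,  x[14] = 17,  x[15] = 8,  x[16] = 20,  x[17] = 14,  x[18] = 2,  x[19] = 17,  x[20] = 11,  x[21] = 14,  x[22] = 20,  x[23] = 2,  x[24] = 5,  x[25] = 14,  x[26] = 11.
Since (x[25], x[26]) = (x[1], x[2]) = (14, 11) (two consecutive terms determine the rest), the sequence is periodic with period 24.
(138 - 1) mod 24 = 17, so x[138] = x[18] = 2.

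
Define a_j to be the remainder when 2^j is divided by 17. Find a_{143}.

Listing terms: a_1 = 2, a_2 = 4, a_3 = 8, a_4 = 16, a_5 = 15, a_6 = 13, a_7 = 9, a_8 = 1, a_9 = 2.
The sequence repeats with period 8.
(143 - 1) mod 8 = 6, so a_{143} = a_7 = 9.

9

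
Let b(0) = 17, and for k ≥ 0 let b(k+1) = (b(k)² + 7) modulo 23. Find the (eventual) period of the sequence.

Computing terms: b(0) = 17,  b(1) = 20,  b(2) = 16,  b(3) = 10,  b(4) = 15,  b(5) = 2,  b(6) = 11,  b(7) = 13,  b(8) = 15.
Since b(8) = b(4) = 15, the sequence is eventually periodic: after a pre-period of length 4 it cycles with period 4.

4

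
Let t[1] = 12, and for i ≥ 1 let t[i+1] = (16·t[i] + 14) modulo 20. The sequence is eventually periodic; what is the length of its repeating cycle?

5

t[1] = 12,  t[2] = 6,  t[3] = 10,  t[4] = 14,  t[5] = 18,  t[6] = 2,  t[7] = 6.
Since t[7] = t[2] = 6, the sequence is eventually periodic: after a pre-period of length 1 it cycles with period 5.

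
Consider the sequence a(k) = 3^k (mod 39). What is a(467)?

Computing terms: a(1) = 3,  a(2) = 9,  a(3) = 27,  a(4) = 3.
Since a(4) = a(1) = 3, the sequence is periodic with period 3.
(467 - 1) mod 3 = 1, so a(467) = a(2) = 9.

9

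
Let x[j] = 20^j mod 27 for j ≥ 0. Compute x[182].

22

Computing terms: x[0] = 1, x[1] = 20, x[2] = 22, x[3] = 8, x[4] = 25, x[5] = 14, x[6] = 10, x[7] = 11, x[8] = 4, x[9] = 26, x[10] = 7, x[11] = 5, x[12] = 19, x[13] = 2, x[14] = 13, x[15] = 17, x[16] = 16, x[17] = 23, x[18] = 1.
Since x[18] = x[0] = 1, the sequence is periodic with period 18.
So x[182] = x[0 + ((182-0) mod 18)] = x[2] = 22.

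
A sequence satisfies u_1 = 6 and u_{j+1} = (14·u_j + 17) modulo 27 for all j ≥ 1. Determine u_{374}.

2

Computing terms: u_1 = 6, u_2 = 20, u_3 = 0, u_4 = 17, u_5 = 12, u_6 = 23, u_7 = 15, u_8 = 11, u_9 = 9, u_{10} = 8, u_{11} = 21, u_{12} = 14, u_{13} = 24, u_{14} = 2, u_{15} = 18, u_{16} = 26, u_{17} = 3, u_{18} = 5, u_{19} = 6.
The sequence repeats with period 18.
So u_{374} = u_{1 + ((374-1) mod 18)} = u_{14} = 2.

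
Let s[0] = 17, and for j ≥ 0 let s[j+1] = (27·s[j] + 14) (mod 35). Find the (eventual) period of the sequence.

4

Computing terms: s[0] = 17,  s[1] = 18,  s[2] = 10,  s[3] = 4,  s[4] = 17.
The sequence repeats with period 4.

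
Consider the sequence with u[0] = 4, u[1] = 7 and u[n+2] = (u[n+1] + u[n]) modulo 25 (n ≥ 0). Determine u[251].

18

u[0] = 4, u[1] = 7, u[2] = 11, u[3] = 18, u[4] = 4, u[5] = 22, u[6] = 1, u[7] = 23, u[8] = 24, u[9] = 22, u[10] = 21, u[11] = 18, u[12] = 14, u[13] = 7, u[14] = 21, u[15] = 3, u[16] = 24, u[17] = 2, u[18] = 1, u[19] = 3, u[20] = 4, u[21] = 7.
The sequence repeats with period 20.
So u[251] = u[0 + ((251-0) mod 20)] = u[11] = 18.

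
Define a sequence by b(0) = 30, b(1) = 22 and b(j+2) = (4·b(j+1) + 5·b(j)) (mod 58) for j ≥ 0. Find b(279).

Listing terms: b(0) = 30, b(1) = 22, b(2) = 6, b(3) = 18, b(4) = 44, b(5) = 34, b(6) = 8, b(7) = 28, b(8) = 36, b(9) = 52, b(10) = 40, b(11) = 14, b(12) = 24, b(13) = 50, b(14) = 30, b(15) = 22.
Since (b(14), b(15)) = (b(0), b(1)) = (30, 22) (two consecutive terms determine the rest), the sequence is periodic with period 14.
(279 - 0) mod 14 = 13, so b(279) = b(13) = 50.

50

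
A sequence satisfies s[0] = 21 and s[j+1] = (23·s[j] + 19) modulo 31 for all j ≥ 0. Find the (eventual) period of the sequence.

10

We have s[0] = 21,  s[1] = 6,  s[2] = 2,  s[3] = 3,  s[4] = 26,  s[5] = 28,  s[6] = 12,  s[7] = 16,  s[8] = 15,  s[9] = 23,  s[10] = 21.
Since s[10] = s[0] = 21, the sequence is periodic with period 10.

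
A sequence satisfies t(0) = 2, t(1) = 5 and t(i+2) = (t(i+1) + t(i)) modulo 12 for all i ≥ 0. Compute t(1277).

We have t(0) = 2,  t(1) = 5,  t(2) = 7,  t(3) = 0,  t(4) = 7,  t(5) = 7,  t(6) = 2,  t(7) = 9,  t(8) = 11,  t(9) = 8,  t(10) = 7,  t(11) = 3,  t(12) = 10,  t(13) = 1,  t(14) = 11,  t(15) = 0,  t(16) = 11,  t(17) = 11,  t(18) = 10,  t(19) = 9,  t(20) = 7,  t(21) = 4,  t(22) = 11,  t(23) = 3,  t(24) = 2,  t(25) = 5.
Since (t(24), t(25)) = (t(0), t(1)) = (2, 5) (two consecutive terms determine the rest), the sequence is periodic with period 24.
(1277 - 0) mod 24 = 5, so t(1277) = t(5) = 7.

7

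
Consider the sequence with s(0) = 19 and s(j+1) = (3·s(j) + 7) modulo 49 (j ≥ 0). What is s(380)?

3

s(0) = 19,  s(1) = 15,  s(2) = 3,  s(3) = 16,  s(4) = 6,  s(5) = 25,  s(6) = 33,  s(7) = 8,  s(8) = 31,  s(9) = 2,  s(10) = 13,  s(11) = 46,  s(12) = 47,  s(13) = 1,  s(14) = 10,  s(15) = 37,  s(16) = 20,  s(17) = 18,  s(18) = 12,  s(19) = 43,  s(20) = 38,  s(21) = 23,  s(22) = 27,  s(23) = 39,  s(24) = 26,  s(25) = 36,  s(26) = 17,  s(27) = 9,  s(28) = 34,  s(29) = 11,  s(30) = 40,  s(31) = 29,  s(32) = 45,  s(33) = 44,  s(34) = 41,  s(35) = 32,  s(36) = 5,  s(37) = 22,  s(38) = 24,  s(39) = 30,  s(40) = 48,  s(41) = 4,  s(42) = 19.
Since s(42) = s(0) = 19, the sequence is periodic with period 42.
(380 - 0) mod 42 = 2, so s(380) = s(2) = 3.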